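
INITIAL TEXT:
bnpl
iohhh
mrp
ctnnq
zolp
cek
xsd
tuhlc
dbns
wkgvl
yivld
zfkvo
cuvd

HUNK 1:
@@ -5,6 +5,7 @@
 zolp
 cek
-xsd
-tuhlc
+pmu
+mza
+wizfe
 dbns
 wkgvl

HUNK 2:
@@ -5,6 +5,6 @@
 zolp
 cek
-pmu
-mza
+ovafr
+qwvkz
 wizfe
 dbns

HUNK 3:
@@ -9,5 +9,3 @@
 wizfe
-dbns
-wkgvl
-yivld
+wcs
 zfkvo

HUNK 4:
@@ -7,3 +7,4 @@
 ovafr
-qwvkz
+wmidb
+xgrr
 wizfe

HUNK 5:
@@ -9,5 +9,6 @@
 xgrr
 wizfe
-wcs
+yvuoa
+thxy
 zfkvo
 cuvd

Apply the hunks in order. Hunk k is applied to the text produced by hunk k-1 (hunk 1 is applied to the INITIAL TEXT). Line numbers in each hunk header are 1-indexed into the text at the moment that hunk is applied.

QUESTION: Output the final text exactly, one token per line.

Answer: bnpl
iohhh
mrp
ctnnq
zolp
cek
ovafr
wmidb
xgrr
wizfe
yvuoa
thxy
zfkvo
cuvd

Derivation:
Hunk 1: at line 5 remove [xsd,tuhlc] add [pmu,mza,wizfe] -> 14 lines: bnpl iohhh mrp ctnnq zolp cek pmu mza wizfe dbns wkgvl yivld zfkvo cuvd
Hunk 2: at line 5 remove [pmu,mza] add [ovafr,qwvkz] -> 14 lines: bnpl iohhh mrp ctnnq zolp cek ovafr qwvkz wizfe dbns wkgvl yivld zfkvo cuvd
Hunk 3: at line 9 remove [dbns,wkgvl,yivld] add [wcs] -> 12 lines: bnpl iohhh mrp ctnnq zolp cek ovafr qwvkz wizfe wcs zfkvo cuvd
Hunk 4: at line 7 remove [qwvkz] add [wmidb,xgrr] -> 13 lines: bnpl iohhh mrp ctnnq zolp cek ovafr wmidb xgrr wizfe wcs zfkvo cuvd
Hunk 5: at line 9 remove [wcs] add [yvuoa,thxy] -> 14 lines: bnpl iohhh mrp ctnnq zolp cek ovafr wmidb xgrr wizfe yvuoa thxy zfkvo cuvd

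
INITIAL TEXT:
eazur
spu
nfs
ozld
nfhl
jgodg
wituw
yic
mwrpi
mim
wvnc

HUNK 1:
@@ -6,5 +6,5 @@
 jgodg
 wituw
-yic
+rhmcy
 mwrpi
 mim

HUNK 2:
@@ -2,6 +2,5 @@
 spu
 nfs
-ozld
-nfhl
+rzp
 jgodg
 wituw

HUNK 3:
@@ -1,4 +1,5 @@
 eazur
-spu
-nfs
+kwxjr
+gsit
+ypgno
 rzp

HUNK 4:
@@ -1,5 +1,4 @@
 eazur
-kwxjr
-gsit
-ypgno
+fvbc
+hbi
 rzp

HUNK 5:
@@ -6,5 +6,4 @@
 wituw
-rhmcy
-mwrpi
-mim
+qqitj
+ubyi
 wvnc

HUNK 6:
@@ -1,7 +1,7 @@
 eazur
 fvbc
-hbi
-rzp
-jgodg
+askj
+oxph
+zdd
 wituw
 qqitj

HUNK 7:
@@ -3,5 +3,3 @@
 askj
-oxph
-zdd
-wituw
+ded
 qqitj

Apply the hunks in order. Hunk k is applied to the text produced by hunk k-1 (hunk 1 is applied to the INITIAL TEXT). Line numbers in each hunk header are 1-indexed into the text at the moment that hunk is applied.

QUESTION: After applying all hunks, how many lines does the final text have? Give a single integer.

Hunk 1: at line 6 remove [yic] add [rhmcy] -> 11 lines: eazur spu nfs ozld nfhl jgodg wituw rhmcy mwrpi mim wvnc
Hunk 2: at line 2 remove [ozld,nfhl] add [rzp] -> 10 lines: eazur spu nfs rzp jgodg wituw rhmcy mwrpi mim wvnc
Hunk 3: at line 1 remove [spu,nfs] add [kwxjr,gsit,ypgno] -> 11 lines: eazur kwxjr gsit ypgno rzp jgodg wituw rhmcy mwrpi mim wvnc
Hunk 4: at line 1 remove [kwxjr,gsit,ypgno] add [fvbc,hbi] -> 10 lines: eazur fvbc hbi rzp jgodg wituw rhmcy mwrpi mim wvnc
Hunk 5: at line 6 remove [rhmcy,mwrpi,mim] add [qqitj,ubyi] -> 9 lines: eazur fvbc hbi rzp jgodg wituw qqitj ubyi wvnc
Hunk 6: at line 1 remove [hbi,rzp,jgodg] add [askj,oxph,zdd] -> 9 lines: eazur fvbc askj oxph zdd wituw qqitj ubyi wvnc
Hunk 7: at line 3 remove [oxph,zdd,wituw] add [ded] -> 7 lines: eazur fvbc askj ded qqitj ubyi wvnc
Final line count: 7

Answer: 7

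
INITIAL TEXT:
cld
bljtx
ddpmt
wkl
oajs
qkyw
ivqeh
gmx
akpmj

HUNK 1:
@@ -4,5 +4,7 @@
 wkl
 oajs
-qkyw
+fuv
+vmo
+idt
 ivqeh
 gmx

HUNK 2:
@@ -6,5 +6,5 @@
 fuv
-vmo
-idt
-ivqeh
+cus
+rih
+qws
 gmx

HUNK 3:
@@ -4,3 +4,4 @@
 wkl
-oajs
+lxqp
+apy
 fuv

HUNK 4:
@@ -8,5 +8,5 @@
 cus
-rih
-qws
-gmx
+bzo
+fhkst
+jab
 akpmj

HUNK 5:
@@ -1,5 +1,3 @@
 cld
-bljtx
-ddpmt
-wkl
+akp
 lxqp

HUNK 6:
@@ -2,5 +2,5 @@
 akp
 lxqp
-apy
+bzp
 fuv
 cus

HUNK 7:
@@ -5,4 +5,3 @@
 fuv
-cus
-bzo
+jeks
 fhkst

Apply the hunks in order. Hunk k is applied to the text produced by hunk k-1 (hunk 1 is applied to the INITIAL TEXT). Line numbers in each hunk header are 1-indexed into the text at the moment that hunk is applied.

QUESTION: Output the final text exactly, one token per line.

Answer: cld
akp
lxqp
bzp
fuv
jeks
fhkst
jab
akpmj

Derivation:
Hunk 1: at line 4 remove [qkyw] add [fuv,vmo,idt] -> 11 lines: cld bljtx ddpmt wkl oajs fuv vmo idt ivqeh gmx akpmj
Hunk 2: at line 6 remove [vmo,idt,ivqeh] add [cus,rih,qws] -> 11 lines: cld bljtx ddpmt wkl oajs fuv cus rih qws gmx akpmj
Hunk 3: at line 4 remove [oajs] add [lxqp,apy] -> 12 lines: cld bljtx ddpmt wkl lxqp apy fuv cus rih qws gmx akpmj
Hunk 4: at line 8 remove [rih,qws,gmx] add [bzo,fhkst,jab] -> 12 lines: cld bljtx ddpmt wkl lxqp apy fuv cus bzo fhkst jab akpmj
Hunk 5: at line 1 remove [bljtx,ddpmt,wkl] add [akp] -> 10 lines: cld akp lxqp apy fuv cus bzo fhkst jab akpmj
Hunk 6: at line 2 remove [apy] add [bzp] -> 10 lines: cld akp lxqp bzp fuv cus bzo fhkst jab akpmj
Hunk 7: at line 5 remove [cus,bzo] add [jeks] -> 9 lines: cld akp lxqp bzp fuv jeks fhkst jab akpmj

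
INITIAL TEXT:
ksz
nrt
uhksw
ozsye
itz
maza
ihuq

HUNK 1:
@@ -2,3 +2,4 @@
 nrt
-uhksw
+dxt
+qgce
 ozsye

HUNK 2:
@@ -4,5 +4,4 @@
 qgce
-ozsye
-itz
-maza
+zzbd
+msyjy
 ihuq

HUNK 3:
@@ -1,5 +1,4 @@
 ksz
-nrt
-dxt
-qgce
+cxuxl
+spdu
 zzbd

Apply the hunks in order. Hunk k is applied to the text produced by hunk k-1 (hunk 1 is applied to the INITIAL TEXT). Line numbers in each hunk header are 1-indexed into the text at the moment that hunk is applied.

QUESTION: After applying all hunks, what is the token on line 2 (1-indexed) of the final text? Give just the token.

Hunk 1: at line 2 remove [uhksw] add [dxt,qgce] -> 8 lines: ksz nrt dxt qgce ozsye itz maza ihuq
Hunk 2: at line 4 remove [ozsye,itz,maza] add [zzbd,msyjy] -> 7 lines: ksz nrt dxt qgce zzbd msyjy ihuq
Hunk 3: at line 1 remove [nrt,dxt,qgce] add [cxuxl,spdu] -> 6 lines: ksz cxuxl spdu zzbd msyjy ihuq
Final line 2: cxuxl

Answer: cxuxl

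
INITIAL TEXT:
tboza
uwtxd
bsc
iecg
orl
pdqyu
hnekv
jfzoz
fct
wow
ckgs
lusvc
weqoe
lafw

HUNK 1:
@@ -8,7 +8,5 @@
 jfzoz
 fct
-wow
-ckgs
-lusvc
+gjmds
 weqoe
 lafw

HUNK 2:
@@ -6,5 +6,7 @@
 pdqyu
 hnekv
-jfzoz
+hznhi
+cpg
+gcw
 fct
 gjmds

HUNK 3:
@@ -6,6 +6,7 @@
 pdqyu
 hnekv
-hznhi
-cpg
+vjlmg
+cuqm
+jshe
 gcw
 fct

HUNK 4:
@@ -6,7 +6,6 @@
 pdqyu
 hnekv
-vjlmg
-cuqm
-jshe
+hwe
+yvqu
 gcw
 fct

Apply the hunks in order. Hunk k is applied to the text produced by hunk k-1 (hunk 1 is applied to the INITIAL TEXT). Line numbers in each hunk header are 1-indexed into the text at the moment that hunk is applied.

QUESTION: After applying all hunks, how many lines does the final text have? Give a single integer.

Hunk 1: at line 8 remove [wow,ckgs,lusvc] add [gjmds] -> 12 lines: tboza uwtxd bsc iecg orl pdqyu hnekv jfzoz fct gjmds weqoe lafw
Hunk 2: at line 6 remove [jfzoz] add [hznhi,cpg,gcw] -> 14 lines: tboza uwtxd bsc iecg orl pdqyu hnekv hznhi cpg gcw fct gjmds weqoe lafw
Hunk 3: at line 6 remove [hznhi,cpg] add [vjlmg,cuqm,jshe] -> 15 lines: tboza uwtxd bsc iecg orl pdqyu hnekv vjlmg cuqm jshe gcw fct gjmds weqoe lafw
Hunk 4: at line 6 remove [vjlmg,cuqm,jshe] add [hwe,yvqu] -> 14 lines: tboza uwtxd bsc iecg orl pdqyu hnekv hwe yvqu gcw fct gjmds weqoe lafw
Final line count: 14

Answer: 14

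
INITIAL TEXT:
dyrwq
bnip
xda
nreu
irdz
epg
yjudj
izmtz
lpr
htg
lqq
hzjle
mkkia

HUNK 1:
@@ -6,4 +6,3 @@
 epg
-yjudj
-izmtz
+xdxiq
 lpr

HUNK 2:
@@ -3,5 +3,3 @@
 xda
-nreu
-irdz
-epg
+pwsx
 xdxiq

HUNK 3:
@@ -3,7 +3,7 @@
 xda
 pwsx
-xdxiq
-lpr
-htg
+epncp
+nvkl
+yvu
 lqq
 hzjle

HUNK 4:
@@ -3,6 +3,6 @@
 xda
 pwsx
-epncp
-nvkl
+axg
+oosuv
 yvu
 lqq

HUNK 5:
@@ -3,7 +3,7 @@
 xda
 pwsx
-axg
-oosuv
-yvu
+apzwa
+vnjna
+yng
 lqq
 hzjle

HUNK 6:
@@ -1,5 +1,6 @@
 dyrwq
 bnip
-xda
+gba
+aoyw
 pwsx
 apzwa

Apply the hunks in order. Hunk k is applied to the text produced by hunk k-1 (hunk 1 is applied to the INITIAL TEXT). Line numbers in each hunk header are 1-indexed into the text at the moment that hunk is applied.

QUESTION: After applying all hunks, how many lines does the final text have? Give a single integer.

Hunk 1: at line 6 remove [yjudj,izmtz] add [xdxiq] -> 12 lines: dyrwq bnip xda nreu irdz epg xdxiq lpr htg lqq hzjle mkkia
Hunk 2: at line 3 remove [nreu,irdz,epg] add [pwsx] -> 10 lines: dyrwq bnip xda pwsx xdxiq lpr htg lqq hzjle mkkia
Hunk 3: at line 3 remove [xdxiq,lpr,htg] add [epncp,nvkl,yvu] -> 10 lines: dyrwq bnip xda pwsx epncp nvkl yvu lqq hzjle mkkia
Hunk 4: at line 3 remove [epncp,nvkl] add [axg,oosuv] -> 10 lines: dyrwq bnip xda pwsx axg oosuv yvu lqq hzjle mkkia
Hunk 5: at line 3 remove [axg,oosuv,yvu] add [apzwa,vnjna,yng] -> 10 lines: dyrwq bnip xda pwsx apzwa vnjna yng lqq hzjle mkkia
Hunk 6: at line 1 remove [xda] add [gba,aoyw] -> 11 lines: dyrwq bnip gba aoyw pwsx apzwa vnjna yng lqq hzjle mkkia
Final line count: 11

Answer: 11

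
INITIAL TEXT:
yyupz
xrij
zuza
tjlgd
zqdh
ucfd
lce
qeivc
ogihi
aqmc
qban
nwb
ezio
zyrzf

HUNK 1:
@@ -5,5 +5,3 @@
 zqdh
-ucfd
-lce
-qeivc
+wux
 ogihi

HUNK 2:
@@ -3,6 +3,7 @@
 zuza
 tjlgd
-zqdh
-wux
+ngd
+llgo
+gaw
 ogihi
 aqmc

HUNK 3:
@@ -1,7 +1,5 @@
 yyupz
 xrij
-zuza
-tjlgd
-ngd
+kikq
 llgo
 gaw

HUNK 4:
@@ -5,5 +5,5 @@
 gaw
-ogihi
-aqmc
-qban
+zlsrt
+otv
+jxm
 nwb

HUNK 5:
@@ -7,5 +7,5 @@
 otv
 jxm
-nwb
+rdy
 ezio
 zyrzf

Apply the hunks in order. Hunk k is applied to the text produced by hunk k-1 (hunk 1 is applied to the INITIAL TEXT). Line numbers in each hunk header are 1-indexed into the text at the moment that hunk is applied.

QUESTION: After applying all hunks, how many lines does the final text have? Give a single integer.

Hunk 1: at line 5 remove [ucfd,lce,qeivc] add [wux] -> 12 lines: yyupz xrij zuza tjlgd zqdh wux ogihi aqmc qban nwb ezio zyrzf
Hunk 2: at line 3 remove [zqdh,wux] add [ngd,llgo,gaw] -> 13 lines: yyupz xrij zuza tjlgd ngd llgo gaw ogihi aqmc qban nwb ezio zyrzf
Hunk 3: at line 1 remove [zuza,tjlgd,ngd] add [kikq] -> 11 lines: yyupz xrij kikq llgo gaw ogihi aqmc qban nwb ezio zyrzf
Hunk 4: at line 5 remove [ogihi,aqmc,qban] add [zlsrt,otv,jxm] -> 11 lines: yyupz xrij kikq llgo gaw zlsrt otv jxm nwb ezio zyrzf
Hunk 5: at line 7 remove [nwb] add [rdy] -> 11 lines: yyupz xrij kikq llgo gaw zlsrt otv jxm rdy ezio zyrzf
Final line count: 11

Answer: 11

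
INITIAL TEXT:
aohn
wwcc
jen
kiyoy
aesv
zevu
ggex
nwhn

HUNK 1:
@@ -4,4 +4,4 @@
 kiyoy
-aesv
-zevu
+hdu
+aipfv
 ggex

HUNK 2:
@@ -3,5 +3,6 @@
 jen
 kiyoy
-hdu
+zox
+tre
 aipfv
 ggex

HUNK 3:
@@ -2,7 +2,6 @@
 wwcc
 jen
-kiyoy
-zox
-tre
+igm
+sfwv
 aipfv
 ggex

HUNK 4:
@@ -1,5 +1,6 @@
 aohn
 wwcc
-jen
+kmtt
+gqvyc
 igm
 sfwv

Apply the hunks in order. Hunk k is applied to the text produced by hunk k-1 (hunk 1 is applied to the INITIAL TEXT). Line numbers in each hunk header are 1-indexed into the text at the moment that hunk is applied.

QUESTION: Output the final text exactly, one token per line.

Answer: aohn
wwcc
kmtt
gqvyc
igm
sfwv
aipfv
ggex
nwhn

Derivation:
Hunk 1: at line 4 remove [aesv,zevu] add [hdu,aipfv] -> 8 lines: aohn wwcc jen kiyoy hdu aipfv ggex nwhn
Hunk 2: at line 3 remove [hdu] add [zox,tre] -> 9 lines: aohn wwcc jen kiyoy zox tre aipfv ggex nwhn
Hunk 3: at line 2 remove [kiyoy,zox,tre] add [igm,sfwv] -> 8 lines: aohn wwcc jen igm sfwv aipfv ggex nwhn
Hunk 4: at line 1 remove [jen] add [kmtt,gqvyc] -> 9 lines: aohn wwcc kmtt gqvyc igm sfwv aipfv ggex nwhn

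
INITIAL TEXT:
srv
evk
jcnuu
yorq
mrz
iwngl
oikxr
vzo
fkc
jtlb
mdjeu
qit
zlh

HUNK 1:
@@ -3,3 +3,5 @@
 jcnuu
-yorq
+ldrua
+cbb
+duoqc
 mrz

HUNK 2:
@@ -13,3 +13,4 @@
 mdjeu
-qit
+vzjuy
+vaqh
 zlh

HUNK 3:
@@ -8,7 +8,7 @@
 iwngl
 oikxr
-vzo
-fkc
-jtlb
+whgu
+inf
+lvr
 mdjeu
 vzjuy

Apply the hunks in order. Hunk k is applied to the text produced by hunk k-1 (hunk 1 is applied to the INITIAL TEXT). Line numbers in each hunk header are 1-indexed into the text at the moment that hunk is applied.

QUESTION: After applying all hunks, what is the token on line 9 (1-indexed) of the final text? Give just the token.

Answer: oikxr

Derivation:
Hunk 1: at line 3 remove [yorq] add [ldrua,cbb,duoqc] -> 15 lines: srv evk jcnuu ldrua cbb duoqc mrz iwngl oikxr vzo fkc jtlb mdjeu qit zlh
Hunk 2: at line 13 remove [qit] add [vzjuy,vaqh] -> 16 lines: srv evk jcnuu ldrua cbb duoqc mrz iwngl oikxr vzo fkc jtlb mdjeu vzjuy vaqh zlh
Hunk 3: at line 8 remove [vzo,fkc,jtlb] add [whgu,inf,lvr] -> 16 lines: srv evk jcnuu ldrua cbb duoqc mrz iwngl oikxr whgu inf lvr mdjeu vzjuy vaqh zlh
Final line 9: oikxr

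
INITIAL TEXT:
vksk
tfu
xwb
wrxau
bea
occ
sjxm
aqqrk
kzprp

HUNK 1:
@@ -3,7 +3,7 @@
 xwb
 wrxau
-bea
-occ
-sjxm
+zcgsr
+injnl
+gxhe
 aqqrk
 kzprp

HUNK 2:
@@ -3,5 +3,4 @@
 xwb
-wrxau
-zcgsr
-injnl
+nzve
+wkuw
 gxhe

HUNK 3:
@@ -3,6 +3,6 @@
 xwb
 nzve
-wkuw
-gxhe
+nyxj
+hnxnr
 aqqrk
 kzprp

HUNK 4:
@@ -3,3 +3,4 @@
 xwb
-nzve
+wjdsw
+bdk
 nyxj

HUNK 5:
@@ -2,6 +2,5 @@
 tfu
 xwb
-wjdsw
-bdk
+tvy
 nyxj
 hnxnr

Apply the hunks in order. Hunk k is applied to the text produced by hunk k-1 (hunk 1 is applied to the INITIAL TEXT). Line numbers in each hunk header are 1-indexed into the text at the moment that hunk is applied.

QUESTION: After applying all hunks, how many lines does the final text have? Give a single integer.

Hunk 1: at line 3 remove [bea,occ,sjxm] add [zcgsr,injnl,gxhe] -> 9 lines: vksk tfu xwb wrxau zcgsr injnl gxhe aqqrk kzprp
Hunk 2: at line 3 remove [wrxau,zcgsr,injnl] add [nzve,wkuw] -> 8 lines: vksk tfu xwb nzve wkuw gxhe aqqrk kzprp
Hunk 3: at line 3 remove [wkuw,gxhe] add [nyxj,hnxnr] -> 8 lines: vksk tfu xwb nzve nyxj hnxnr aqqrk kzprp
Hunk 4: at line 3 remove [nzve] add [wjdsw,bdk] -> 9 lines: vksk tfu xwb wjdsw bdk nyxj hnxnr aqqrk kzprp
Hunk 5: at line 2 remove [wjdsw,bdk] add [tvy] -> 8 lines: vksk tfu xwb tvy nyxj hnxnr aqqrk kzprp
Final line count: 8

Answer: 8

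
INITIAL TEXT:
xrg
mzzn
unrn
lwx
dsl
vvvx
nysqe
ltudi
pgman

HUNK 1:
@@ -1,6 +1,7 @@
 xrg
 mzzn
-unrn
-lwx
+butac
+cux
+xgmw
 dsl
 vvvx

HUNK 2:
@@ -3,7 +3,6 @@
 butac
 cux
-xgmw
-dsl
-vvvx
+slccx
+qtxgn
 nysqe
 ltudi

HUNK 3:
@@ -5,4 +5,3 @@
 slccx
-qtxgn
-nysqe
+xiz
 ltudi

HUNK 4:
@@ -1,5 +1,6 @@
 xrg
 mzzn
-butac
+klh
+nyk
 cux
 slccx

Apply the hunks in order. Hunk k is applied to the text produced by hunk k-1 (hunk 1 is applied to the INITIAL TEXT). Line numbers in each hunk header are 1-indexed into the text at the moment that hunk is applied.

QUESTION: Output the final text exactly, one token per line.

Hunk 1: at line 1 remove [unrn,lwx] add [butac,cux,xgmw] -> 10 lines: xrg mzzn butac cux xgmw dsl vvvx nysqe ltudi pgman
Hunk 2: at line 3 remove [xgmw,dsl,vvvx] add [slccx,qtxgn] -> 9 lines: xrg mzzn butac cux slccx qtxgn nysqe ltudi pgman
Hunk 3: at line 5 remove [qtxgn,nysqe] add [xiz] -> 8 lines: xrg mzzn butac cux slccx xiz ltudi pgman
Hunk 4: at line 1 remove [butac] add [klh,nyk] -> 9 lines: xrg mzzn klh nyk cux slccx xiz ltudi pgman

Answer: xrg
mzzn
klh
nyk
cux
slccx
xiz
ltudi
pgman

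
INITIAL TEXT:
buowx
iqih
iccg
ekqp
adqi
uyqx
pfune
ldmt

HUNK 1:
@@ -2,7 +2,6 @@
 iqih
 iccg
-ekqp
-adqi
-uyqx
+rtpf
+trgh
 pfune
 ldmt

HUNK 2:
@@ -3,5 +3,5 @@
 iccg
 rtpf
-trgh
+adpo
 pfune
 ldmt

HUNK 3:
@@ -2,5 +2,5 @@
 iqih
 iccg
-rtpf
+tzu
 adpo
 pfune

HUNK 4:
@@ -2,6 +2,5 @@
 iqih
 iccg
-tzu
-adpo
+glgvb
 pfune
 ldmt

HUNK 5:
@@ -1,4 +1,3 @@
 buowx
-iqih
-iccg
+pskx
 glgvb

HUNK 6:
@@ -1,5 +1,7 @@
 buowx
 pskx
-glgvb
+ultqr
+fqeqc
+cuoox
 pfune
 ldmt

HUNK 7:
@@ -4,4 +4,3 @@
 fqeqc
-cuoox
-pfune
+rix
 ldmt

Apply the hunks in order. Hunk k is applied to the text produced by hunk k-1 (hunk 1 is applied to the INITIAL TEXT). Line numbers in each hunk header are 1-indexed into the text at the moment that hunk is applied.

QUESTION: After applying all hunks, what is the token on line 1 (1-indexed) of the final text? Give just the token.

Answer: buowx

Derivation:
Hunk 1: at line 2 remove [ekqp,adqi,uyqx] add [rtpf,trgh] -> 7 lines: buowx iqih iccg rtpf trgh pfune ldmt
Hunk 2: at line 3 remove [trgh] add [adpo] -> 7 lines: buowx iqih iccg rtpf adpo pfune ldmt
Hunk 3: at line 2 remove [rtpf] add [tzu] -> 7 lines: buowx iqih iccg tzu adpo pfune ldmt
Hunk 4: at line 2 remove [tzu,adpo] add [glgvb] -> 6 lines: buowx iqih iccg glgvb pfune ldmt
Hunk 5: at line 1 remove [iqih,iccg] add [pskx] -> 5 lines: buowx pskx glgvb pfune ldmt
Hunk 6: at line 1 remove [glgvb] add [ultqr,fqeqc,cuoox] -> 7 lines: buowx pskx ultqr fqeqc cuoox pfune ldmt
Hunk 7: at line 4 remove [cuoox,pfune] add [rix] -> 6 lines: buowx pskx ultqr fqeqc rix ldmt
Final line 1: buowx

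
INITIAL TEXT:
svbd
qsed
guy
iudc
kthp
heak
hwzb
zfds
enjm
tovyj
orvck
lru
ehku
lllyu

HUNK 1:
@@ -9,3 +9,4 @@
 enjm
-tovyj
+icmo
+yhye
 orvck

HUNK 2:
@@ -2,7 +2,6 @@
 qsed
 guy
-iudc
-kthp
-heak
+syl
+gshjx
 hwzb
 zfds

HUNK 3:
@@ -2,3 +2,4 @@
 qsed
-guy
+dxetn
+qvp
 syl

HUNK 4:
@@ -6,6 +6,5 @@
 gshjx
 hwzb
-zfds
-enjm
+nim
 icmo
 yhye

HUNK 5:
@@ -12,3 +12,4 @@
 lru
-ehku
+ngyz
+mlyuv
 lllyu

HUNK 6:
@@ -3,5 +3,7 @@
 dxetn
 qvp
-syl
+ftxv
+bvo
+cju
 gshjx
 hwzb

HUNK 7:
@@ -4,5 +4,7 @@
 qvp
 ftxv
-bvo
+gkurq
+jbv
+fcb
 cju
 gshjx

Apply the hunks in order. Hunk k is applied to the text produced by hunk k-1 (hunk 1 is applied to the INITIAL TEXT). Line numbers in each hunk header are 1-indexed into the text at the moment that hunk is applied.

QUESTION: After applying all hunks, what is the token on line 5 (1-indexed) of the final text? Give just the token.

Answer: ftxv

Derivation:
Hunk 1: at line 9 remove [tovyj] add [icmo,yhye] -> 15 lines: svbd qsed guy iudc kthp heak hwzb zfds enjm icmo yhye orvck lru ehku lllyu
Hunk 2: at line 2 remove [iudc,kthp,heak] add [syl,gshjx] -> 14 lines: svbd qsed guy syl gshjx hwzb zfds enjm icmo yhye orvck lru ehku lllyu
Hunk 3: at line 2 remove [guy] add [dxetn,qvp] -> 15 lines: svbd qsed dxetn qvp syl gshjx hwzb zfds enjm icmo yhye orvck lru ehku lllyu
Hunk 4: at line 6 remove [zfds,enjm] add [nim] -> 14 lines: svbd qsed dxetn qvp syl gshjx hwzb nim icmo yhye orvck lru ehku lllyu
Hunk 5: at line 12 remove [ehku] add [ngyz,mlyuv] -> 15 lines: svbd qsed dxetn qvp syl gshjx hwzb nim icmo yhye orvck lru ngyz mlyuv lllyu
Hunk 6: at line 3 remove [syl] add [ftxv,bvo,cju] -> 17 lines: svbd qsed dxetn qvp ftxv bvo cju gshjx hwzb nim icmo yhye orvck lru ngyz mlyuv lllyu
Hunk 7: at line 4 remove [bvo] add [gkurq,jbv,fcb] -> 19 lines: svbd qsed dxetn qvp ftxv gkurq jbv fcb cju gshjx hwzb nim icmo yhye orvck lru ngyz mlyuv lllyu
Final line 5: ftxv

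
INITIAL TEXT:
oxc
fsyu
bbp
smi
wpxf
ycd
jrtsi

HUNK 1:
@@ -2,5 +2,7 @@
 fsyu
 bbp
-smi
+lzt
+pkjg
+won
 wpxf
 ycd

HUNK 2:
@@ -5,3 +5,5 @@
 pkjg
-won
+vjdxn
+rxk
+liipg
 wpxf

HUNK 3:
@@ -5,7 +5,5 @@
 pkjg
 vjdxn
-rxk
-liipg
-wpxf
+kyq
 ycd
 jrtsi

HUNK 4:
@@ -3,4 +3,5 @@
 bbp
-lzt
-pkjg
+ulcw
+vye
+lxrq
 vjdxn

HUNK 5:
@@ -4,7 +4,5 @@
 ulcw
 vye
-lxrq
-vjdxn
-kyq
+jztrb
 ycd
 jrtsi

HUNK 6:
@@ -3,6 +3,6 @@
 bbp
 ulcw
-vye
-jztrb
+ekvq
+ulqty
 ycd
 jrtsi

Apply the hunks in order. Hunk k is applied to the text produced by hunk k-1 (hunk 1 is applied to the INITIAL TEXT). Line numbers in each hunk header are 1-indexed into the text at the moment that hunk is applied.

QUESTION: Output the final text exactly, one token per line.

Answer: oxc
fsyu
bbp
ulcw
ekvq
ulqty
ycd
jrtsi

Derivation:
Hunk 1: at line 2 remove [smi] add [lzt,pkjg,won] -> 9 lines: oxc fsyu bbp lzt pkjg won wpxf ycd jrtsi
Hunk 2: at line 5 remove [won] add [vjdxn,rxk,liipg] -> 11 lines: oxc fsyu bbp lzt pkjg vjdxn rxk liipg wpxf ycd jrtsi
Hunk 3: at line 5 remove [rxk,liipg,wpxf] add [kyq] -> 9 lines: oxc fsyu bbp lzt pkjg vjdxn kyq ycd jrtsi
Hunk 4: at line 3 remove [lzt,pkjg] add [ulcw,vye,lxrq] -> 10 lines: oxc fsyu bbp ulcw vye lxrq vjdxn kyq ycd jrtsi
Hunk 5: at line 4 remove [lxrq,vjdxn,kyq] add [jztrb] -> 8 lines: oxc fsyu bbp ulcw vye jztrb ycd jrtsi
Hunk 6: at line 3 remove [vye,jztrb] add [ekvq,ulqty] -> 8 lines: oxc fsyu bbp ulcw ekvq ulqty ycd jrtsi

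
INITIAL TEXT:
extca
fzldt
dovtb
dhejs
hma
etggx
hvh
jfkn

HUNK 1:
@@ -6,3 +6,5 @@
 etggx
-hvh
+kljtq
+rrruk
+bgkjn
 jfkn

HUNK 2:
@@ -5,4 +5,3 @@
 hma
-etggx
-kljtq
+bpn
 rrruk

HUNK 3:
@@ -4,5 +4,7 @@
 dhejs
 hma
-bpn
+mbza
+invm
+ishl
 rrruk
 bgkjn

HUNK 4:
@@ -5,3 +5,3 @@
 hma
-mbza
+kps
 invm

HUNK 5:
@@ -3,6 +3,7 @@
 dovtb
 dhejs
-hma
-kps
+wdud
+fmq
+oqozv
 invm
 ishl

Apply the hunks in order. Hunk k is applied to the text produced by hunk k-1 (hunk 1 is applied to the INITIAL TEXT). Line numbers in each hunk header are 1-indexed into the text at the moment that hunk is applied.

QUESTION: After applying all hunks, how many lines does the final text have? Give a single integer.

Hunk 1: at line 6 remove [hvh] add [kljtq,rrruk,bgkjn] -> 10 lines: extca fzldt dovtb dhejs hma etggx kljtq rrruk bgkjn jfkn
Hunk 2: at line 5 remove [etggx,kljtq] add [bpn] -> 9 lines: extca fzldt dovtb dhejs hma bpn rrruk bgkjn jfkn
Hunk 3: at line 4 remove [bpn] add [mbza,invm,ishl] -> 11 lines: extca fzldt dovtb dhejs hma mbza invm ishl rrruk bgkjn jfkn
Hunk 4: at line 5 remove [mbza] add [kps] -> 11 lines: extca fzldt dovtb dhejs hma kps invm ishl rrruk bgkjn jfkn
Hunk 5: at line 3 remove [hma,kps] add [wdud,fmq,oqozv] -> 12 lines: extca fzldt dovtb dhejs wdud fmq oqozv invm ishl rrruk bgkjn jfkn
Final line count: 12

Answer: 12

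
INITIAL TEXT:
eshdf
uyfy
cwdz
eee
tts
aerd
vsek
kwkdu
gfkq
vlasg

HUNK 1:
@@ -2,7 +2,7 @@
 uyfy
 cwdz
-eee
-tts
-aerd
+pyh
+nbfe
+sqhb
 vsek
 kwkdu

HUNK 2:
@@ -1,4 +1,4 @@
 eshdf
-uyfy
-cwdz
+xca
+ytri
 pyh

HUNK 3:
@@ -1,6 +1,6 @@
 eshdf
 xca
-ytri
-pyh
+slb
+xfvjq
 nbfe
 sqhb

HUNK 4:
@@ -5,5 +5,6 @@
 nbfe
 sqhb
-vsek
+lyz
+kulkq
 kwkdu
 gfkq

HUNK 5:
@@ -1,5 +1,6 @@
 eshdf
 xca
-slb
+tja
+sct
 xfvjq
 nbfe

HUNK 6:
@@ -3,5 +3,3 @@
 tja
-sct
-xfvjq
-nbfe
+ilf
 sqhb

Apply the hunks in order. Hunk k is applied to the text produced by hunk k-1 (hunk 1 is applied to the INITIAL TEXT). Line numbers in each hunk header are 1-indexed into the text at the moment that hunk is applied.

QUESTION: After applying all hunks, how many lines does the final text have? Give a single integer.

Hunk 1: at line 2 remove [eee,tts,aerd] add [pyh,nbfe,sqhb] -> 10 lines: eshdf uyfy cwdz pyh nbfe sqhb vsek kwkdu gfkq vlasg
Hunk 2: at line 1 remove [uyfy,cwdz] add [xca,ytri] -> 10 lines: eshdf xca ytri pyh nbfe sqhb vsek kwkdu gfkq vlasg
Hunk 3: at line 1 remove [ytri,pyh] add [slb,xfvjq] -> 10 lines: eshdf xca slb xfvjq nbfe sqhb vsek kwkdu gfkq vlasg
Hunk 4: at line 5 remove [vsek] add [lyz,kulkq] -> 11 lines: eshdf xca slb xfvjq nbfe sqhb lyz kulkq kwkdu gfkq vlasg
Hunk 5: at line 1 remove [slb] add [tja,sct] -> 12 lines: eshdf xca tja sct xfvjq nbfe sqhb lyz kulkq kwkdu gfkq vlasg
Hunk 6: at line 3 remove [sct,xfvjq,nbfe] add [ilf] -> 10 lines: eshdf xca tja ilf sqhb lyz kulkq kwkdu gfkq vlasg
Final line count: 10

Answer: 10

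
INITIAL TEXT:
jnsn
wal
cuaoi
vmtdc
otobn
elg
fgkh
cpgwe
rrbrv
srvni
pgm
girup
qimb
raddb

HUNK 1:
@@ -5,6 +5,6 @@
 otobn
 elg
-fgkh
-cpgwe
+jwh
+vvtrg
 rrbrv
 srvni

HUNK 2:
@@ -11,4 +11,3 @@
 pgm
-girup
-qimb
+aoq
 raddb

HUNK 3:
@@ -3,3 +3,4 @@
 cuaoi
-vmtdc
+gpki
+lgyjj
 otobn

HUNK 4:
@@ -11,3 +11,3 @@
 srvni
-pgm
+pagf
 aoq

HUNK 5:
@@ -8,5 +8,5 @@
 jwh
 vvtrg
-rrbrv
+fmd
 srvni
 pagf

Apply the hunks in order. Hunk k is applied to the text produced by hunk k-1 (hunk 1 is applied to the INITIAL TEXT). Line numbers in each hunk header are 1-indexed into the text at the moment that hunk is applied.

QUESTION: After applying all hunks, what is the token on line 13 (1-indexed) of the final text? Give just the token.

Hunk 1: at line 5 remove [fgkh,cpgwe] add [jwh,vvtrg] -> 14 lines: jnsn wal cuaoi vmtdc otobn elg jwh vvtrg rrbrv srvni pgm girup qimb raddb
Hunk 2: at line 11 remove [girup,qimb] add [aoq] -> 13 lines: jnsn wal cuaoi vmtdc otobn elg jwh vvtrg rrbrv srvni pgm aoq raddb
Hunk 3: at line 3 remove [vmtdc] add [gpki,lgyjj] -> 14 lines: jnsn wal cuaoi gpki lgyjj otobn elg jwh vvtrg rrbrv srvni pgm aoq raddb
Hunk 4: at line 11 remove [pgm] add [pagf] -> 14 lines: jnsn wal cuaoi gpki lgyjj otobn elg jwh vvtrg rrbrv srvni pagf aoq raddb
Hunk 5: at line 8 remove [rrbrv] add [fmd] -> 14 lines: jnsn wal cuaoi gpki lgyjj otobn elg jwh vvtrg fmd srvni pagf aoq raddb
Final line 13: aoq

Answer: aoq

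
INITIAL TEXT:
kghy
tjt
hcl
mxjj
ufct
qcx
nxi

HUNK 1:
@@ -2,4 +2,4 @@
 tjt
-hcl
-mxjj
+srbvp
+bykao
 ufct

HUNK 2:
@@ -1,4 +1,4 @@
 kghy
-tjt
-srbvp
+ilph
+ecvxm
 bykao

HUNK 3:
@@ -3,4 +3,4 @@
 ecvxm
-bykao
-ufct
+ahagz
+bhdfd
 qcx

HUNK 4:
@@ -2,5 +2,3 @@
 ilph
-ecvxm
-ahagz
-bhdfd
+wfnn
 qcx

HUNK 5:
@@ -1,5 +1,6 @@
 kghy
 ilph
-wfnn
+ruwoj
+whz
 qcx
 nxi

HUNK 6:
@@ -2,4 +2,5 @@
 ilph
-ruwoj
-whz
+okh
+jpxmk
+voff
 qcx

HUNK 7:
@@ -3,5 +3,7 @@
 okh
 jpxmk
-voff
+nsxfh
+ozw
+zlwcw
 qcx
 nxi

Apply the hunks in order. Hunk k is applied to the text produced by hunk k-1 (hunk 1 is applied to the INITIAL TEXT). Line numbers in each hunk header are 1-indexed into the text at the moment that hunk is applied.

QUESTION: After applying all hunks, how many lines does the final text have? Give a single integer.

Hunk 1: at line 2 remove [hcl,mxjj] add [srbvp,bykao] -> 7 lines: kghy tjt srbvp bykao ufct qcx nxi
Hunk 2: at line 1 remove [tjt,srbvp] add [ilph,ecvxm] -> 7 lines: kghy ilph ecvxm bykao ufct qcx nxi
Hunk 3: at line 3 remove [bykao,ufct] add [ahagz,bhdfd] -> 7 lines: kghy ilph ecvxm ahagz bhdfd qcx nxi
Hunk 4: at line 2 remove [ecvxm,ahagz,bhdfd] add [wfnn] -> 5 lines: kghy ilph wfnn qcx nxi
Hunk 5: at line 1 remove [wfnn] add [ruwoj,whz] -> 6 lines: kghy ilph ruwoj whz qcx nxi
Hunk 6: at line 2 remove [ruwoj,whz] add [okh,jpxmk,voff] -> 7 lines: kghy ilph okh jpxmk voff qcx nxi
Hunk 7: at line 3 remove [voff] add [nsxfh,ozw,zlwcw] -> 9 lines: kghy ilph okh jpxmk nsxfh ozw zlwcw qcx nxi
Final line count: 9

Answer: 9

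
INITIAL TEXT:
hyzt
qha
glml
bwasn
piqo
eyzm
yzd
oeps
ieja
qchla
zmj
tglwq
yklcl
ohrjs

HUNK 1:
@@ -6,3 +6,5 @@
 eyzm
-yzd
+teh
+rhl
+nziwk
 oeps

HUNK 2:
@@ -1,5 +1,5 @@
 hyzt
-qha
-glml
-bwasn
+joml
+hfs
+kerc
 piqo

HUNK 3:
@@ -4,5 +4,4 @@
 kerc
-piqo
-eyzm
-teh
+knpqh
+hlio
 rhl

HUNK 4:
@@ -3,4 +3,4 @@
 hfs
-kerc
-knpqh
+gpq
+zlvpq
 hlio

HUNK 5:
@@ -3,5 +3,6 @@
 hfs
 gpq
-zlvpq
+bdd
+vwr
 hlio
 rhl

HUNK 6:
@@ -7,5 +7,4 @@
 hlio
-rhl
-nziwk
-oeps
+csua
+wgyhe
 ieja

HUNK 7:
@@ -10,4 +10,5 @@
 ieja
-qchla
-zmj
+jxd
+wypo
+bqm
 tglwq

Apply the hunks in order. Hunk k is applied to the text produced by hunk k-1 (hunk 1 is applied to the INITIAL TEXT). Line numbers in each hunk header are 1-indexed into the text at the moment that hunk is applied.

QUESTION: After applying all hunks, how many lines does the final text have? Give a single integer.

Hunk 1: at line 6 remove [yzd] add [teh,rhl,nziwk] -> 16 lines: hyzt qha glml bwasn piqo eyzm teh rhl nziwk oeps ieja qchla zmj tglwq yklcl ohrjs
Hunk 2: at line 1 remove [qha,glml,bwasn] add [joml,hfs,kerc] -> 16 lines: hyzt joml hfs kerc piqo eyzm teh rhl nziwk oeps ieja qchla zmj tglwq yklcl ohrjs
Hunk 3: at line 4 remove [piqo,eyzm,teh] add [knpqh,hlio] -> 15 lines: hyzt joml hfs kerc knpqh hlio rhl nziwk oeps ieja qchla zmj tglwq yklcl ohrjs
Hunk 4: at line 3 remove [kerc,knpqh] add [gpq,zlvpq] -> 15 lines: hyzt joml hfs gpq zlvpq hlio rhl nziwk oeps ieja qchla zmj tglwq yklcl ohrjs
Hunk 5: at line 3 remove [zlvpq] add [bdd,vwr] -> 16 lines: hyzt joml hfs gpq bdd vwr hlio rhl nziwk oeps ieja qchla zmj tglwq yklcl ohrjs
Hunk 6: at line 7 remove [rhl,nziwk,oeps] add [csua,wgyhe] -> 15 lines: hyzt joml hfs gpq bdd vwr hlio csua wgyhe ieja qchla zmj tglwq yklcl ohrjs
Hunk 7: at line 10 remove [qchla,zmj] add [jxd,wypo,bqm] -> 16 lines: hyzt joml hfs gpq bdd vwr hlio csua wgyhe ieja jxd wypo bqm tglwq yklcl ohrjs
Final line count: 16

Answer: 16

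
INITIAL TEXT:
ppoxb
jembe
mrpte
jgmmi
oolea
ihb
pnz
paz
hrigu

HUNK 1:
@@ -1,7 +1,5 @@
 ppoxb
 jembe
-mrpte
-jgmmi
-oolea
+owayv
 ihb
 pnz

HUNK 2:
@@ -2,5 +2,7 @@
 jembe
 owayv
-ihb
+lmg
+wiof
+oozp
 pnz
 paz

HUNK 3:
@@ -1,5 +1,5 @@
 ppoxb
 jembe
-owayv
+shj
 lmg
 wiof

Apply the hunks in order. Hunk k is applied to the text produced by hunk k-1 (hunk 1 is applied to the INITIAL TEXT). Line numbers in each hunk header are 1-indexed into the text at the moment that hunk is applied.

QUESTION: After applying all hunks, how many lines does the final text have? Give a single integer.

Hunk 1: at line 1 remove [mrpte,jgmmi,oolea] add [owayv] -> 7 lines: ppoxb jembe owayv ihb pnz paz hrigu
Hunk 2: at line 2 remove [ihb] add [lmg,wiof,oozp] -> 9 lines: ppoxb jembe owayv lmg wiof oozp pnz paz hrigu
Hunk 3: at line 1 remove [owayv] add [shj] -> 9 lines: ppoxb jembe shj lmg wiof oozp pnz paz hrigu
Final line count: 9

Answer: 9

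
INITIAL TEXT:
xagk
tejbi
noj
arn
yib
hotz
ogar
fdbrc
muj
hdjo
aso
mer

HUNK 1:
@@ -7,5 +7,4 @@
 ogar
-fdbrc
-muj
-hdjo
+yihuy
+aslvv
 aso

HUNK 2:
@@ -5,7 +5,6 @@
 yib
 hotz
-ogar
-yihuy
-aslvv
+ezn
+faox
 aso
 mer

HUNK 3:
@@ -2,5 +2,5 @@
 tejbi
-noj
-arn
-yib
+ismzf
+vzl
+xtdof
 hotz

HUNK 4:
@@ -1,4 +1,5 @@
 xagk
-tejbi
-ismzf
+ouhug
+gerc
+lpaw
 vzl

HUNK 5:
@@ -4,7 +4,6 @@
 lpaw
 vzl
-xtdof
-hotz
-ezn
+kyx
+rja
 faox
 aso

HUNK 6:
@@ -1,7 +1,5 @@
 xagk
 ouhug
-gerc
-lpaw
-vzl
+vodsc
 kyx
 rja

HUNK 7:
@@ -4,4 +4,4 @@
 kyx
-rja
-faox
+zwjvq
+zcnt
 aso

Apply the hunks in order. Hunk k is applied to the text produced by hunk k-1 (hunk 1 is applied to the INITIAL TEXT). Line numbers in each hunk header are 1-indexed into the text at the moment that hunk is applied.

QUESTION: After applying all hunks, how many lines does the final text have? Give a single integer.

Hunk 1: at line 7 remove [fdbrc,muj,hdjo] add [yihuy,aslvv] -> 11 lines: xagk tejbi noj arn yib hotz ogar yihuy aslvv aso mer
Hunk 2: at line 5 remove [ogar,yihuy,aslvv] add [ezn,faox] -> 10 lines: xagk tejbi noj arn yib hotz ezn faox aso mer
Hunk 3: at line 2 remove [noj,arn,yib] add [ismzf,vzl,xtdof] -> 10 lines: xagk tejbi ismzf vzl xtdof hotz ezn faox aso mer
Hunk 4: at line 1 remove [tejbi,ismzf] add [ouhug,gerc,lpaw] -> 11 lines: xagk ouhug gerc lpaw vzl xtdof hotz ezn faox aso mer
Hunk 5: at line 4 remove [xtdof,hotz,ezn] add [kyx,rja] -> 10 lines: xagk ouhug gerc lpaw vzl kyx rja faox aso mer
Hunk 6: at line 1 remove [gerc,lpaw,vzl] add [vodsc] -> 8 lines: xagk ouhug vodsc kyx rja faox aso mer
Hunk 7: at line 4 remove [rja,faox] add [zwjvq,zcnt] -> 8 lines: xagk ouhug vodsc kyx zwjvq zcnt aso mer
Final line count: 8

Answer: 8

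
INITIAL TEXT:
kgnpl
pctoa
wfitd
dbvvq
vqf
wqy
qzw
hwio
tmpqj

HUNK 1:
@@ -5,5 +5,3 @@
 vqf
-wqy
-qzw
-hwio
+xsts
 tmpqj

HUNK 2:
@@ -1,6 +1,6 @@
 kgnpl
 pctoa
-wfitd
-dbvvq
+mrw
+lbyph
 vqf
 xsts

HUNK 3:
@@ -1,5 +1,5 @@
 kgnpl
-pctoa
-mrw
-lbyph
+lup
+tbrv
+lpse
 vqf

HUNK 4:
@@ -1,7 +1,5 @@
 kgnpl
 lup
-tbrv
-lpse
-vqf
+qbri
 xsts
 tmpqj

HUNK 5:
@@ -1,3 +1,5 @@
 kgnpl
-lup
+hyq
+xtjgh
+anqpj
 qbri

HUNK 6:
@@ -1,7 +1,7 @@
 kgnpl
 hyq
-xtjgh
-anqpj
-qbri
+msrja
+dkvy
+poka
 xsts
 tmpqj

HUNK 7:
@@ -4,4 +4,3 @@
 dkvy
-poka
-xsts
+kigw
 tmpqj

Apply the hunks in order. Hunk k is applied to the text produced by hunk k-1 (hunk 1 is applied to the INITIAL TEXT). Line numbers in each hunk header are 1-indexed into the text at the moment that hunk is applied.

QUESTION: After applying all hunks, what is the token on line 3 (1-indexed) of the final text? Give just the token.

Hunk 1: at line 5 remove [wqy,qzw,hwio] add [xsts] -> 7 lines: kgnpl pctoa wfitd dbvvq vqf xsts tmpqj
Hunk 2: at line 1 remove [wfitd,dbvvq] add [mrw,lbyph] -> 7 lines: kgnpl pctoa mrw lbyph vqf xsts tmpqj
Hunk 3: at line 1 remove [pctoa,mrw,lbyph] add [lup,tbrv,lpse] -> 7 lines: kgnpl lup tbrv lpse vqf xsts tmpqj
Hunk 4: at line 1 remove [tbrv,lpse,vqf] add [qbri] -> 5 lines: kgnpl lup qbri xsts tmpqj
Hunk 5: at line 1 remove [lup] add [hyq,xtjgh,anqpj] -> 7 lines: kgnpl hyq xtjgh anqpj qbri xsts tmpqj
Hunk 6: at line 1 remove [xtjgh,anqpj,qbri] add [msrja,dkvy,poka] -> 7 lines: kgnpl hyq msrja dkvy poka xsts tmpqj
Hunk 7: at line 4 remove [poka,xsts] add [kigw] -> 6 lines: kgnpl hyq msrja dkvy kigw tmpqj
Final line 3: msrja

Answer: msrja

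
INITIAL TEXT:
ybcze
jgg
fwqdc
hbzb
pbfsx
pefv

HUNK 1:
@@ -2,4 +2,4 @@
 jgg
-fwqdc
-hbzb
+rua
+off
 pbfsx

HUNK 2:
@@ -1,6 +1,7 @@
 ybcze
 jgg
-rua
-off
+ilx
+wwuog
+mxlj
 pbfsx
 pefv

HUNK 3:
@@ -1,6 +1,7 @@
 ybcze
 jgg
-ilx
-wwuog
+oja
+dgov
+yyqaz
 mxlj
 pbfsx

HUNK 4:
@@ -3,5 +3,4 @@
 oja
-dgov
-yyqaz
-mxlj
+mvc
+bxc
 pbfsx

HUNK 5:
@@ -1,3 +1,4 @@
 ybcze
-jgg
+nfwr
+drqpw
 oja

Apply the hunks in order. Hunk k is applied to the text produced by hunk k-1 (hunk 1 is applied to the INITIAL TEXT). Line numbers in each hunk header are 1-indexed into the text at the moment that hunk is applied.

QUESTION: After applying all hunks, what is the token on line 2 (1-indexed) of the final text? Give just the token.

Hunk 1: at line 2 remove [fwqdc,hbzb] add [rua,off] -> 6 lines: ybcze jgg rua off pbfsx pefv
Hunk 2: at line 1 remove [rua,off] add [ilx,wwuog,mxlj] -> 7 lines: ybcze jgg ilx wwuog mxlj pbfsx pefv
Hunk 3: at line 1 remove [ilx,wwuog] add [oja,dgov,yyqaz] -> 8 lines: ybcze jgg oja dgov yyqaz mxlj pbfsx pefv
Hunk 4: at line 3 remove [dgov,yyqaz,mxlj] add [mvc,bxc] -> 7 lines: ybcze jgg oja mvc bxc pbfsx pefv
Hunk 5: at line 1 remove [jgg] add [nfwr,drqpw] -> 8 lines: ybcze nfwr drqpw oja mvc bxc pbfsx pefv
Final line 2: nfwr

Answer: nfwr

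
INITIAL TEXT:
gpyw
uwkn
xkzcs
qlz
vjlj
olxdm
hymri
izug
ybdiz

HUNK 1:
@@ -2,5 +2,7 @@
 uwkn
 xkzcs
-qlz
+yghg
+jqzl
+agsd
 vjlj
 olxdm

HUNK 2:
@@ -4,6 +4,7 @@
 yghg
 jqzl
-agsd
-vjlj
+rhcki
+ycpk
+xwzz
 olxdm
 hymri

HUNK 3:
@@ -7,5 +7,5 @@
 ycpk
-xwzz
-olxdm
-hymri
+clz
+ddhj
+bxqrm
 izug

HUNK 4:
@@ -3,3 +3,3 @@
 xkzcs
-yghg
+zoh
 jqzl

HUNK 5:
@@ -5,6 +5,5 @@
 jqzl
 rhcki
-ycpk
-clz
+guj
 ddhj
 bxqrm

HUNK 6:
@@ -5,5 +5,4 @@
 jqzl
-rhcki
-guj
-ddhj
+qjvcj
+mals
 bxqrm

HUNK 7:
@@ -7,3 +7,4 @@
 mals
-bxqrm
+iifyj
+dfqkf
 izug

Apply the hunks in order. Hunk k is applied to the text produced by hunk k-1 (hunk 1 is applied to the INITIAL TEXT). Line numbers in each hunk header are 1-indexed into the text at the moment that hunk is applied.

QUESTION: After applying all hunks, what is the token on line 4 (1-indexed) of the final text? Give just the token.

Hunk 1: at line 2 remove [qlz] add [yghg,jqzl,agsd] -> 11 lines: gpyw uwkn xkzcs yghg jqzl agsd vjlj olxdm hymri izug ybdiz
Hunk 2: at line 4 remove [agsd,vjlj] add [rhcki,ycpk,xwzz] -> 12 lines: gpyw uwkn xkzcs yghg jqzl rhcki ycpk xwzz olxdm hymri izug ybdiz
Hunk 3: at line 7 remove [xwzz,olxdm,hymri] add [clz,ddhj,bxqrm] -> 12 lines: gpyw uwkn xkzcs yghg jqzl rhcki ycpk clz ddhj bxqrm izug ybdiz
Hunk 4: at line 3 remove [yghg] add [zoh] -> 12 lines: gpyw uwkn xkzcs zoh jqzl rhcki ycpk clz ddhj bxqrm izug ybdiz
Hunk 5: at line 5 remove [ycpk,clz] add [guj] -> 11 lines: gpyw uwkn xkzcs zoh jqzl rhcki guj ddhj bxqrm izug ybdiz
Hunk 6: at line 5 remove [rhcki,guj,ddhj] add [qjvcj,mals] -> 10 lines: gpyw uwkn xkzcs zoh jqzl qjvcj mals bxqrm izug ybdiz
Hunk 7: at line 7 remove [bxqrm] add [iifyj,dfqkf] -> 11 lines: gpyw uwkn xkzcs zoh jqzl qjvcj mals iifyj dfqkf izug ybdiz
Final line 4: zoh

Answer: zoh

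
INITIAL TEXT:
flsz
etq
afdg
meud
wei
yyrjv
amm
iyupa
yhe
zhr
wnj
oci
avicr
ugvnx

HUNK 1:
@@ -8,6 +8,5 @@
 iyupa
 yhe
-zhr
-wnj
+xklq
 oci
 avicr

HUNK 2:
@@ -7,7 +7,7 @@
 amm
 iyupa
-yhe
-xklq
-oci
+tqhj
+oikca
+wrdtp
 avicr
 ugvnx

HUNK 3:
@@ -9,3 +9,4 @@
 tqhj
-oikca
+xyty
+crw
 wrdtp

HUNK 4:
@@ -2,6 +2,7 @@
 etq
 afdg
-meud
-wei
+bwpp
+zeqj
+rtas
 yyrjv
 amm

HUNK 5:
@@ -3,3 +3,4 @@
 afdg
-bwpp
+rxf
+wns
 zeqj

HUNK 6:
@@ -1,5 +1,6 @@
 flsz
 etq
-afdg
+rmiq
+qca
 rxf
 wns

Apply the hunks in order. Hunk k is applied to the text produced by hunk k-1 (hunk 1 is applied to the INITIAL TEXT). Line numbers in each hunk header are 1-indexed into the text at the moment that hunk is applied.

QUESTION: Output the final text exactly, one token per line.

Answer: flsz
etq
rmiq
qca
rxf
wns
zeqj
rtas
yyrjv
amm
iyupa
tqhj
xyty
crw
wrdtp
avicr
ugvnx

Derivation:
Hunk 1: at line 8 remove [zhr,wnj] add [xklq] -> 13 lines: flsz etq afdg meud wei yyrjv amm iyupa yhe xklq oci avicr ugvnx
Hunk 2: at line 7 remove [yhe,xklq,oci] add [tqhj,oikca,wrdtp] -> 13 lines: flsz etq afdg meud wei yyrjv amm iyupa tqhj oikca wrdtp avicr ugvnx
Hunk 3: at line 9 remove [oikca] add [xyty,crw] -> 14 lines: flsz etq afdg meud wei yyrjv amm iyupa tqhj xyty crw wrdtp avicr ugvnx
Hunk 4: at line 2 remove [meud,wei] add [bwpp,zeqj,rtas] -> 15 lines: flsz etq afdg bwpp zeqj rtas yyrjv amm iyupa tqhj xyty crw wrdtp avicr ugvnx
Hunk 5: at line 3 remove [bwpp] add [rxf,wns] -> 16 lines: flsz etq afdg rxf wns zeqj rtas yyrjv amm iyupa tqhj xyty crw wrdtp avicr ugvnx
Hunk 6: at line 1 remove [afdg] add [rmiq,qca] -> 17 lines: flsz etq rmiq qca rxf wns zeqj rtas yyrjv amm iyupa tqhj xyty crw wrdtp avicr ugvnx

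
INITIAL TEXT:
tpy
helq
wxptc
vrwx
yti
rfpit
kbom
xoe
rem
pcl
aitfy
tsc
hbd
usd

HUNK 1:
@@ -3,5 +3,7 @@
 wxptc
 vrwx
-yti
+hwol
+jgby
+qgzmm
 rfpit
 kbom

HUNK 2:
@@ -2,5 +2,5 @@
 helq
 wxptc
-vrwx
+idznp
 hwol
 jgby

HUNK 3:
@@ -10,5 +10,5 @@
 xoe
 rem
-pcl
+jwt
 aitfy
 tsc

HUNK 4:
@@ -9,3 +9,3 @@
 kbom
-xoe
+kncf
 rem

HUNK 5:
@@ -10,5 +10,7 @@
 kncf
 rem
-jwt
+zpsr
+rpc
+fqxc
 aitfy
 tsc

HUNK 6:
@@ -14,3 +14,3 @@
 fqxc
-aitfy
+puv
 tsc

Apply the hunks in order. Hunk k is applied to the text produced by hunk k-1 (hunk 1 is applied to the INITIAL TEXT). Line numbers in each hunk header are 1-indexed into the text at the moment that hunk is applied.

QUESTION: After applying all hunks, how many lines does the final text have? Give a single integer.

Hunk 1: at line 3 remove [yti] add [hwol,jgby,qgzmm] -> 16 lines: tpy helq wxptc vrwx hwol jgby qgzmm rfpit kbom xoe rem pcl aitfy tsc hbd usd
Hunk 2: at line 2 remove [vrwx] add [idznp] -> 16 lines: tpy helq wxptc idznp hwol jgby qgzmm rfpit kbom xoe rem pcl aitfy tsc hbd usd
Hunk 3: at line 10 remove [pcl] add [jwt] -> 16 lines: tpy helq wxptc idznp hwol jgby qgzmm rfpit kbom xoe rem jwt aitfy tsc hbd usd
Hunk 4: at line 9 remove [xoe] add [kncf] -> 16 lines: tpy helq wxptc idznp hwol jgby qgzmm rfpit kbom kncf rem jwt aitfy tsc hbd usd
Hunk 5: at line 10 remove [jwt] add [zpsr,rpc,fqxc] -> 18 lines: tpy helq wxptc idznp hwol jgby qgzmm rfpit kbom kncf rem zpsr rpc fqxc aitfy tsc hbd usd
Hunk 6: at line 14 remove [aitfy] add [puv] -> 18 lines: tpy helq wxptc idznp hwol jgby qgzmm rfpit kbom kncf rem zpsr rpc fqxc puv tsc hbd usd
Final line count: 18

Answer: 18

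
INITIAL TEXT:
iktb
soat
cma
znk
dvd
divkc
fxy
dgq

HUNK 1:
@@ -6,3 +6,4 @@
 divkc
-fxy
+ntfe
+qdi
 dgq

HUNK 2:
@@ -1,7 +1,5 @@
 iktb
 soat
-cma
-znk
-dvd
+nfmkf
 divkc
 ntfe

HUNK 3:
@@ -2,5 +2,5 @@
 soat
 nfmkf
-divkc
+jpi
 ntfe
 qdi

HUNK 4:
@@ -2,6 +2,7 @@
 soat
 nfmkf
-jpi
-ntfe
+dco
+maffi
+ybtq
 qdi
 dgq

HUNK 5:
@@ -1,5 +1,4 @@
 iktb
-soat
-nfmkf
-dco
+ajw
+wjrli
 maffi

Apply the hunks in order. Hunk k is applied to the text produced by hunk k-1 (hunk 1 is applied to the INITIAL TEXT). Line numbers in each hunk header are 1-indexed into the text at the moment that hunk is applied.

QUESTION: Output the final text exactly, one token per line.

Answer: iktb
ajw
wjrli
maffi
ybtq
qdi
dgq

Derivation:
Hunk 1: at line 6 remove [fxy] add [ntfe,qdi] -> 9 lines: iktb soat cma znk dvd divkc ntfe qdi dgq
Hunk 2: at line 1 remove [cma,znk,dvd] add [nfmkf] -> 7 lines: iktb soat nfmkf divkc ntfe qdi dgq
Hunk 3: at line 2 remove [divkc] add [jpi] -> 7 lines: iktb soat nfmkf jpi ntfe qdi dgq
Hunk 4: at line 2 remove [jpi,ntfe] add [dco,maffi,ybtq] -> 8 lines: iktb soat nfmkf dco maffi ybtq qdi dgq
Hunk 5: at line 1 remove [soat,nfmkf,dco] add [ajw,wjrli] -> 7 lines: iktb ajw wjrli maffi ybtq qdi dgq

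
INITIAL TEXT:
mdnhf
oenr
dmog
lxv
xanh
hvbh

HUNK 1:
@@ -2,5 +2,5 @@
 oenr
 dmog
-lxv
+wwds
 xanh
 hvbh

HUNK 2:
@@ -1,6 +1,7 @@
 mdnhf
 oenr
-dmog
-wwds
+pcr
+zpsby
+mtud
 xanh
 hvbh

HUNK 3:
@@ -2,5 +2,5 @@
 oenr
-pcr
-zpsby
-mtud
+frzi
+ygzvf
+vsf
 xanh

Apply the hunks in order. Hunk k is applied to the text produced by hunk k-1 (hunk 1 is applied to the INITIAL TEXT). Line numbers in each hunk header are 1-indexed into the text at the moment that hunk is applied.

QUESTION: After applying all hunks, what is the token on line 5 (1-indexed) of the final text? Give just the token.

Hunk 1: at line 2 remove [lxv] add [wwds] -> 6 lines: mdnhf oenr dmog wwds xanh hvbh
Hunk 2: at line 1 remove [dmog,wwds] add [pcr,zpsby,mtud] -> 7 lines: mdnhf oenr pcr zpsby mtud xanh hvbh
Hunk 3: at line 2 remove [pcr,zpsby,mtud] add [frzi,ygzvf,vsf] -> 7 lines: mdnhf oenr frzi ygzvf vsf xanh hvbh
Final line 5: vsf

Answer: vsf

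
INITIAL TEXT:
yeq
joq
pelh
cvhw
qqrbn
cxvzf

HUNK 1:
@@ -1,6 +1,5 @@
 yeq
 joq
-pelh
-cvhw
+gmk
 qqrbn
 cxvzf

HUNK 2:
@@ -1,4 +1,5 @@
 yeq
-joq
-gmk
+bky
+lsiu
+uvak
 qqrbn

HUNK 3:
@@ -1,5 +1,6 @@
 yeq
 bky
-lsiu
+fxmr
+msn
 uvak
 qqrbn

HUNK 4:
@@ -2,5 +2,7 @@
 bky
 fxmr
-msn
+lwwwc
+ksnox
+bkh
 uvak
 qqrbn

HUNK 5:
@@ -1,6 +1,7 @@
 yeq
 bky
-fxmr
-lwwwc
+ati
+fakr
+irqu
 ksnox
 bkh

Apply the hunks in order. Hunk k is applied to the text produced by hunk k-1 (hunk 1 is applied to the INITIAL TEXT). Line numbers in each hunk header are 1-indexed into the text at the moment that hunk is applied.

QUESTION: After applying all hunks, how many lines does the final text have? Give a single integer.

Hunk 1: at line 1 remove [pelh,cvhw] add [gmk] -> 5 lines: yeq joq gmk qqrbn cxvzf
Hunk 2: at line 1 remove [joq,gmk] add [bky,lsiu,uvak] -> 6 lines: yeq bky lsiu uvak qqrbn cxvzf
Hunk 3: at line 1 remove [lsiu] add [fxmr,msn] -> 7 lines: yeq bky fxmr msn uvak qqrbn cxvzf
Hunk 4: at line 2 remove [msn] add [lwwwc,ksnox,bkh] -> 9 lines: yeq bky fxmr lwwwc ksnox bkh uvak qqrbn cxvzf
Hunk 5: at line 1 remove [fxmr,lwwwc] add [ati,fakr,irqu] -> 10 lines: yeq bky ati fakr irqu ksnox bkh uvak qqrbn cxvzf
Final line count: 10

Answer: 10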